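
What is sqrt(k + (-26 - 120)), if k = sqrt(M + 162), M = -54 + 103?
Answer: sqrt(-146 + sqrt(211)) ≈ 11.466*I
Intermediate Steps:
M = 49
k = sqrt(211) (k = sqrt(49 + 162) = sqrt(211) ≈ 14.526)
sqrt(k + (-26 - 120)) = sqrt(sqrt(211) + (-26 - 120)) = sqrt(sqrt(211) - 146) = sqrt(-146 + sqrt(211))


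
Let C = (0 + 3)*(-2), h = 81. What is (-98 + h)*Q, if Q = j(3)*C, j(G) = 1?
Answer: 102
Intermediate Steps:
C = -6 (C = 3*(-2) = -6)
Q = -6 (Q = 1*(-6) = -6)
(-98 + h)*Q = (-98 + 81)*(-6) = -17*(-6) = 102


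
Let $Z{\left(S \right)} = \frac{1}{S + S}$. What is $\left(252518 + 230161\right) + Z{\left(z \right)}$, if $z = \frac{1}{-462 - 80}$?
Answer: $482408$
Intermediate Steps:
$z = - \frac{1}{542}$ ($z = \frac{1}{-542} = - \frac{1}{542} \approx -0.001845$)
$Z{\left(S \right)} = \frac{1}{2 S}$
$\left(252518 + 230161\right) + Z{\left(z \right)} = \left(252518 + 230161\right) + \frac{1}{2 \left(- \frac{1}{542}\right)} = 482679 + \frac{1}{2} \left(-542\right) = 482679 - 271 = 482408$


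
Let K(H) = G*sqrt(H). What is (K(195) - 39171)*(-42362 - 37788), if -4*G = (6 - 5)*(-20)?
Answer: 3139555650 - 400750*sqrt(195) ≈ 3.1340e+9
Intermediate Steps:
G = 5 (G = -(6 - 5)*(-20)/4 = -(-20)/4 = -1/4*(-20) = 5)
K(H) = 5*sqrt(H)
(K(195) - 39171)*(-42362 - 37788) = (5*sqrt(195) - 39171)*(-42362 - 37788) = (-39171 + 5*sqrt(195))*(-80150) = 3139555650 - 400750*sqrt(195)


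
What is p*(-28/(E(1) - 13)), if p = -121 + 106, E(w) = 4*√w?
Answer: -140/3 ≈ -46.667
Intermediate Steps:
p = -15
p*(-28/(E(1) - 13)) = -(-420)/(4*√1 - 13) = -(-420)/(4*1 - 13) = -(-420)/(4 - 13) = -(-420)/(-9) = -(-420)*(-1)/9 = -15*28/9 = -140/3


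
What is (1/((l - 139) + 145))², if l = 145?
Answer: 1/22801 ≈ 4.3858e-5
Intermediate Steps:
(1/((l - 139) + 145))² = (1/((145 - 139) + 145))² = (1/(6 + 145))² = (1/151)² = 1/22801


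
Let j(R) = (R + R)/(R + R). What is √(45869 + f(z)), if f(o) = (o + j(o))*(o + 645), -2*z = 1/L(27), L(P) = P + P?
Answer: √542469529/108 ≈ 215.66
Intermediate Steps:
L(P) = 2*P
z = -1/108 (z = -1/(2*(2*27)) = -½/54 = -½*1/54 = -1/108 ≈ -0.0092593)
j(R) = 1 (j(R) = (2*R)/((2*R)) = (2*R)*(1/(2*R)) = 1)
f(o) = (1 + o)*(645 + o) (f(o) = (o + 1)*(o + 645) = (1 + o)*(645 + o))
√(45869 + f(z)) = √(45869 + (645 + (-1/108)² + 646*(-1/108))) = √(45869 + (645 + 1/11664 - 323/54)) = √(45869 + 7453513/11664) = √(542469529/11664) = √542469529/108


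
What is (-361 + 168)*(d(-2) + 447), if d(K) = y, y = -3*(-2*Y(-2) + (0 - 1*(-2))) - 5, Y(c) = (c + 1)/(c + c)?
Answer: -168875/2 ≈ -84438.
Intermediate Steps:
Y(c) = (1 + c)/(2*c) (Y(c) = (1 + c)/((2*c)) = (1 + c)*(1/(2*c)) = (1 + c)/(2*c))
y = -19/2 (y = -3*(-(1 - 2)/(-2) + (0 - 1*(-2))) - 5 = -3*(-(-1)*(-1)/2 + (0 + 2)) - 5 = -3*(-2*¼ + 2) - 5 = -3*(-½ + 2) - 5 = -3*3/2 - 5 = -9/2 - 5 = -19/2 ≈ -9.5000)
d(K) = -19/2
(-361 + 168)*(d(-2) + 447) = (-361 + 168)*(-19/2 + 447) = -193*875/2 = -168875/2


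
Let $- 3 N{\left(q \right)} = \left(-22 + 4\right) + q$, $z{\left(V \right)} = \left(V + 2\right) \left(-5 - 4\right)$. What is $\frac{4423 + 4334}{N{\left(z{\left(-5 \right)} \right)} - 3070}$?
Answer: $- \frac{1251}{439} \approx -2.8497$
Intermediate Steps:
$z{\left(V \right)} = -18 - 9 V$ ($z{\left(V \right)} = \left(2 + V\right) \left(-9\right) = -18 - 9 V$)
$N{\left(q \right)} = 6 - \frac{q}{3}$ ($N{\left(q \right)} = - \frac{\left(-22 + 4\right) + q}{3} = - \frac{-18 + q}{3} = 6 - \frac{q}{3}$)
$\frac{4423 + 4334}{N{\left(z{\left(-5 \right)} \right)} - 3070} = \frac{4423 + 4334}{\left(6 - \frac{-18 - -45}{3}\right) - 3070} = \frac{8757}{\left(6 - \frac{-18 + 45}{3}\right) - 3070} = \frac{8757}{\left(6 - 9\right) - 3070} = \frac{8757}{-3 - 3070} = \frac{8757}{-3073} = 8757 \left(- \frac{1}{3073}\right) = - \frac{1251}{439}$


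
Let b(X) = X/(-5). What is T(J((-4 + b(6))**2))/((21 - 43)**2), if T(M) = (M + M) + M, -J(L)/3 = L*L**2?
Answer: -695060496/1890625 ≈ -367.64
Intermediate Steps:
b(X) = -X/5 (b(X) = X*(-1/5) = -X/5)
J(L) = -3*L**3 (J(L) = -3*L*L**2 = -3*L**3)
T(M) = 3*M (T(M) = 2*M + M = 3*M)
T(J((-4 + b(6))**2))/((21 - 43)**2) = (3*(-3*(-4 - 1/5*6)**6))/((21 - 43)**2) = (3*(-3*(-4 - 6/5)**6))/((-22)**2) = (3*(-3*((-26/5)**2)**3))/484 = (3*(-3*(676/25)**3))*(1/484) = (3*(-3*308915776/15625))*(1/484) = (3*(-926747328/15625))*(1/484) = -2780241984/15625*1/484 = -695060496/1890625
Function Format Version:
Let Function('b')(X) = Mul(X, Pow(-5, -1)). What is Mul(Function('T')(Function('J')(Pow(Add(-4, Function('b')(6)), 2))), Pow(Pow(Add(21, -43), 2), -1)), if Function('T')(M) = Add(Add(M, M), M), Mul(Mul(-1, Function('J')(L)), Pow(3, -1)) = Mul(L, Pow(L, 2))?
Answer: Rational(-695060496, 1890625) ≈ -367.64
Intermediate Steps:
Function('b')(X) = Mul(Rational(-1, 5), X) (Function('b')(X) = Mul(X, Rational(-1, 5)) = Mul(Rational(-1, 5), X))
Function('J')(L) = Mul(-3, Pow(L, 3)) (Function('J')(L) = Mul(-3, Mul(L, Pow(L, 2))) = Mul(-3, Pow(L, 3)))
Function('T')(M) = Mul(3, M) (Function('T')(M) = Add(Mul(2, M), M) = Mul(3, M))
Mul(Function('T')(Function('J')(Pow(Add(-4, Function('b')(6)), 2))), Pow(Pow(Add(21, -43), 2), -1)) = Mul(Mul(3, Mul(-3, Pow(Pow(Add(-4, Mul(Rational(-1, 5), 6)), 2), 3))), Pow(Pow(Add(21, -43), 2), -1)) = Mul(Mul(3, Mul(-3, Pow(Pow(Add(-4, Rational(-6, 5)), 2), 3))), Pow(Pow(-22, 2), -1)) = Mul(Mul(3, Mul(-3, Pow(Pow(Rational(-26, 5), 2), 3))), Pow(484, -1)) = Mul(Mul(3, Mul(-3, Pow(Rational(676, 25), 3))), Rational(1, 484)) = Mul(Mul(3, Mul(-3, Rational(308915776, 15625))), Rational(1, 484)) = Mul(Mul(3, Rational(-926747328, 15625)), Rational(1, 484)) = Mul(Rational(-2780241984, 15625), Rational(1, 484)) = Rational(-695060496, 1890625)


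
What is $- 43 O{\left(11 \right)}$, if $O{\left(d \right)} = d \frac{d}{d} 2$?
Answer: $-946$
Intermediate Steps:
$O{\left(d \right)} = 2 d$ ($O{\left(d \right)} = d 1 \cdot 2 = d 2 = 2 d$)
$- 43 O{\left(11 \right)} = - 43 \cdot 2 \cdot 11 = \left(-43\right) 22 = -946$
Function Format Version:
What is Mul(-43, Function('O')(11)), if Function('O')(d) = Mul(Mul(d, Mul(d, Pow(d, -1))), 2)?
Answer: -946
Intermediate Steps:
Function('O')(d) = Mul(2, d) (Function('O')(d) = Mul(Mul(d, 1), 2) = Mul(d, 2) = Mul(2, d))
Mul(-43, Function('O')(11)) = Mul(-43, Mul(2, 11)) = Mul(-43, 22) = -946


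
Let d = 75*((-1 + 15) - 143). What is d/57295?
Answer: -1935/11459 ≈ -0.16886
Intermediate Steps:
d = -9675 (d = 75*(14 - 143) = 75*(-129) = -9675)
d/57295 = -9675/57295 = -9675*1/57295 = -1935/11459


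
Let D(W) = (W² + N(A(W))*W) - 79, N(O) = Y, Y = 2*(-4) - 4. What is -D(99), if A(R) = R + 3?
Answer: -8534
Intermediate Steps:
Y = -12 (Y = -8 - 4 = -12)
A(R) = 3 + R
N(O) = -12
D(W) = -79 + W² - 12*W (D(W) = (W² - 12*W) - 79 = -79 + W² - 12*W)
-D(99) = -(-79 + 99² - 12*99) = -(-79 + 9801 - 1188) = -1*8534 = -8534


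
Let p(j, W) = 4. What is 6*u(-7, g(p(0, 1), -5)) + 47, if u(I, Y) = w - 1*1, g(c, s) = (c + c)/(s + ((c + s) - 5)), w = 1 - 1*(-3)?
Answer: 65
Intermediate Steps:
w = 4 (w = 1 + 3 = 4)
g(c, s) = 2*c/(-5 + c + 2*s) (g(c, s) = (2*c)/(s + (-5 + c + s)) = (2*c)/(-5 + c + 2*s) = 2*c/(-5 + c + 2*s))
u(I, Y) = 3 (u(I, Y) = 4 - 1*1 = 4 - 1 = 3)
6*u(-7, g(p(0, 1), -5)) + 47 = 6*3 + 47 = 18 + 47 = 65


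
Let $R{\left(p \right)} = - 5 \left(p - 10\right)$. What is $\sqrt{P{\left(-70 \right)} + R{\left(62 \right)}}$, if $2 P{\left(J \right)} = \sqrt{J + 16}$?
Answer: $\frac{\sqrt{-1040 + 6 i \sqrt{6}}}{2} \approx 0.11393 + 16.125 i$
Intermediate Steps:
$P{\left(J \right)} = \frac{\sqrt{16 + J}}{2}$ ($P{\left(J \right)} = \frac{\sqrt{J + 16}}{2} = \frac{\sqrt{16 + J}}{2}$)
$R{\left(p \right)} = 50 - 5 p$ ($R{\left(p \right)} = - 5 \left(-10 + p\right) = 50 - 5 p$)
$\sqrt{P{\left(-70 \right)} + R{\left(62 \right)}} = \sqrt{\frac{\sqrt{16 - 70}}{2} + \left(50 - 310\right)} = \sqrt{\frac{\sqrt{-54}}{2} + \left(50 - 310\right)} = \sqrt{\frac{3 i \sqrt{6}}{2} - 260} = \sqrt{-260 + \frac{3 i \sqrt{6}}{2}}$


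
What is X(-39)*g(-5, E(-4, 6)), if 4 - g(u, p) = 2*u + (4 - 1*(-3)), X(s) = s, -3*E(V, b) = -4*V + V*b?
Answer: -273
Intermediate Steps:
E(V, b) = 4*V/3 - V*b/3 (E(V, b) = -(-4*V + V*b)/3 = 4*V/3 - V*b/3)
g(u, p) = -3 - 2*u (g(u, p) = 4 - (2*u + (4 - 1*(-3))) = 4 - (2*u + (4 + 3)) = 4 - (2*u + 7) = 4 - (7 + 2*u) = 4 + (-7 - 2*u) = -3 - 2*u)
X(-39)*g(-5, E(-4, 6)) = -39*(-3 - 2*(-5)) = -39*(-3 + 10) = -39*7 = -273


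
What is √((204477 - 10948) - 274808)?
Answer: 3*I*√9031 ≈ 285.09*I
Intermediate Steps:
√((204477 - 10948) - 274808) = √(193529 - 274808) = √(-81279) = 3*I*√9031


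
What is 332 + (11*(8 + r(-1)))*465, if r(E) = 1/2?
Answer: 87619/2 ≈ 43810.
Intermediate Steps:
r(E) = 1/2
332 + (11*(8 + r(-1)))*465 = 332 + (11*(8 + 1/2))*465 = 332 + (11*(17/2))*465 = 332 + (187/2)*465 = 332 + 86955/2 = 87619/2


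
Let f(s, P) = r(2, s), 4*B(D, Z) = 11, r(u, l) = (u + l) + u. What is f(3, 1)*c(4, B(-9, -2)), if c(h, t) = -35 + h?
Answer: -217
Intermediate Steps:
r(u, l) = l + 2*u (r(u, l) = (l + u) + u = l + 2*u)
B(D, Z) = 11/4 (B(D, Z) = (¼)*11 = 11/4)
f(s, P) = 4 + s (f(s, P) = s + 2*2 = s + 4 = 4 + s)
f(3, 1)*c(4, B(-9, -2)) = (4 + 3)*(-35 + 4) = 7*(-31) = -217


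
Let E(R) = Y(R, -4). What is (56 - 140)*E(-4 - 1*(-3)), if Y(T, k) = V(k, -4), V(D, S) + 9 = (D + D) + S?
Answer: 1764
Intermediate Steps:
V(D, S) = -9 + S + 2*D (V(D, S) = -9 + ((D + D) + S) = -9 + (2*D + S) = -9 + (S + 2*D) = -9 + S + 2*D)
Y(T, k) = -13 + 2*k (Y(T, k) = -9 - 4 + 2*k = -13 + 2*k)
E(R) = -21 (E(R) = -13 + 2*(-4) = -13 - 8 = -21)
(56 - 140)*E(-4 - 1*(-3)) = (56 - 140)*(-21) = -84*(-21) = 1764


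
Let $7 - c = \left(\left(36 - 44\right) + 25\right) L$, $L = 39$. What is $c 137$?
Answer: $-89872$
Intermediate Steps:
$c = -656$ ($c = 7 - \left(\left(36 - 44\right) + 25\right) 39 = 7 - \left(-8 + 25\right) 39 = 7 - 17 \cdot 39 = 7 - 663 = -656$)
$c 137 = \left(-656\right) 137 = -89872$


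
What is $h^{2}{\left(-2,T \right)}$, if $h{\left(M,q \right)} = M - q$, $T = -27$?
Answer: $625$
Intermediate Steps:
$h^{2}{\left(-2,T \right)} = \left(-2 - -27\right)^{2} = \left(-2 + 27\right)^{2} = 25^{2} = 625$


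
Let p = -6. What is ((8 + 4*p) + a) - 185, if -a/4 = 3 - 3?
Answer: -201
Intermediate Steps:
a = 0 (a = -4*(3 - 3) = -4*0 = 0)
((8 + 4*p) + a) - 185 = ((8 + 4*(-6)) + 0) - 185 = ((8 - 24) + 0) - 185 = (-16 + 0) - 185 = -16 - 185 = -201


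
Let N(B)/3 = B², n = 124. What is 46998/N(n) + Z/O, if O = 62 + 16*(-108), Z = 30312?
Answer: -109994439/6404104 ≈ -17.176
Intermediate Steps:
N(B) = 3*B²
O = -1666 (O = 62 - 1728 = -1666)
46998/N(n) + Z/O = 46998/((3*124²)) + 30312/(-1666) = 46998/((3*15376)) + 30312*(-1/1666) = 46998/46128 - 15156/833 = 46998*(1/46128) - 15156/833 = 7833/7688 - 15156/833 = -109994439/6404104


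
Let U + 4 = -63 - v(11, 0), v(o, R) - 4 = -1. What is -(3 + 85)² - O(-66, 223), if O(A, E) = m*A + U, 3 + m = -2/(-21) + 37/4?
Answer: -101573/14 ≈ -7255.2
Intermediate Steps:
m = 533/84 (m = -3 + (-2/(-21) + 37/4) = -3 + (-2*(-1/21) + 37*(¼)) = -3 + (2/21 + 37/4) = -3 + 785/84 = 533/84 ≈ 6.3452)
v(o, R) = 3 (v(o, R) = 4 - 1 = 3)
U = -70 (U = -4 + (-63 - 1*3) = -4 + (-63 - 3) = -4 - 66 = -70)
O(A, E) = -70 + 533*A/84 (O(A, E) = 533*A/84 - 70 = -70 + 533*A/84)
-(3 + 85)² - O(-66, 223) = -(3 + 85)² - (-70 + (533/84)*(-66)) = -1*88² - (-70 - 5863/14) = -1*7744 - 1*(-6843/14) = -7744 + 6843/14 = -101573/14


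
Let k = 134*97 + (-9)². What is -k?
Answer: -13079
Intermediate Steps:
k = 13079 (k = 12998 + 81 = 13079)
-k = -1*13079 = -13079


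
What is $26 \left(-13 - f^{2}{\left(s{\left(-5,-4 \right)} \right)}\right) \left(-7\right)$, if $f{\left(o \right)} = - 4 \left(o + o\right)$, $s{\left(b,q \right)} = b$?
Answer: $293566$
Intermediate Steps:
$f{\left(o \right)} = - 8 o$ ($f{\left(o \right)} = - 4 \cdot 2 o = - 8 o$)
$26 \left(-13 - f^{2}{\left(s{\left(-5,-4 \right)} \right)}\right) \left(-7\right) = 26 \left(-13 - \left(\left(-8\right) \left(-5\right)\right)^{2}\right) \left(-7\right) = 26 \left(-13 - 40^{2}\right) \left(-7\right) = 26 \left(-13 - 1600\right) \left(-7\right) = 26 \left(-1613\right) \left(-7\right) = \left(-41938\right) \left(-7\right) = 293566$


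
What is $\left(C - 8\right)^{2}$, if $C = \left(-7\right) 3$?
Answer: $841$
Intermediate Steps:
$C = -21$
$\left(C - 8\right)^{2} = \left(-21 - 8\right)^{2} = \left(-29\right)^{2} = 841$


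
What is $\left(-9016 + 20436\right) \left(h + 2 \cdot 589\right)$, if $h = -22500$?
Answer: $-243497240$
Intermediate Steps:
$\left(-9016 + 20436\right) \left(h + 2 \cdot 589\right) = \left(-9016 + 20436\right) \left(-22500 + 2 \cdot 589\right) = 11420 \left(-22500 + 1178\right) = 11420 \left(-21322\right) = -243497240$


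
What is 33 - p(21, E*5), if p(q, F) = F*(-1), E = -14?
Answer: -37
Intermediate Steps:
p(q, F) = -F
33 - p(21, E*5) = 33 - (-1)*(-14*5) = 33 - (-1)*(-70) = 33 - 1*70 = 33 - 70 = -37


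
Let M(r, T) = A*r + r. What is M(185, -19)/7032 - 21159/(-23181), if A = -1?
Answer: 7053/7727 ≈ 0.91277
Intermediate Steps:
M(r, T) = 0 (M(r, T) = -r + r = 0)
M(185, -19)/7032 - 21159/(-23181) = 0/7032 - 21159/(-23181) = 0*(1/7032) - 21159*(-1/23181) = 0 + 7053/7727 = 7053/7727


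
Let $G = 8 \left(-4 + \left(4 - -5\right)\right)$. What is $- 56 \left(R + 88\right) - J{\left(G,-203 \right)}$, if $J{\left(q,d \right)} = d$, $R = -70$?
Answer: $-805$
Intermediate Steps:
$G = 40$ ($G = 8 \left(-4 + \left(4 + 5\right)\right) = 8 \left(-4 + 9\right) = 8 \cdot 5 = 40$)
$- 56 \left(R + 88\right) - J{\left(G,-203 \right)} = - 56 \left(-70 + 88\right) - -203 = \left(-56\right) 18 + 203 = -1008 + 203 = -805$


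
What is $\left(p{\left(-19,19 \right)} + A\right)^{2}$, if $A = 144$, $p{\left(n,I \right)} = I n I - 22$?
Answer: $45387169$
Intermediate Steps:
$p{\left(n,I \right)} = -22 + n I^{2}$ ($p{\left(n,I \right)} = n I^{2} - 22 = -22 + n I^{2}$)
$\left(p{\left(-19,19 \right)} + A\right)^{2} = \left(\left(-22 - 19 \cdot 19^{2}\right) + 144\right)^{2} = \left(\left(-22 - 6859\right) + 144\right)^{2} = \left(-6881 + 144\right)^{2} = \left(-6737\right)^{2} = 45387169$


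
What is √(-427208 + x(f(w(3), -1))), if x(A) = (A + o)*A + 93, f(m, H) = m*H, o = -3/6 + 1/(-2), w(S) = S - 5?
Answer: 9*I*√5273 ≈ 653.54*I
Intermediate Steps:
w(S) = -5 + S
o = -1 (o = -3*⅙ + 1*(-½) = -½ - ½ = -1)
f(m, H) = H*m
x(A) = 93 + A*(-1 + A) (x(A) = (A - 1)*A + 93 = (-1 + A)*A + 93 = A*(-1 + A) + 93 = 93 + A*(-1 + A))
√(-427208 + x(f(w(3), -1))) = √(-427208 + (93 + (-(-5 + 3))² - (-1)*(-5 + 3))) = √(-427208 + (93 + (-1*(-2))² - (-1)*(-2))) = √(-427208 + (93 + 2² - 1*2)) = √(-427208 + (93 + 4 - 2)) = √(-427208 + 95) = √(-427113) = 9*I*√5273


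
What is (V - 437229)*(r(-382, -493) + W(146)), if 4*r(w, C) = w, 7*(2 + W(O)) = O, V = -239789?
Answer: 363220157/7 ≈ 5.1889e+7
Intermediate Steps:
W(O) = -2 + O/7
r(w, C) = w/4
(V - 437229)*(r(-382, -493) + W(146)) = (-239789 - 437229)*((¼)*(-382) + (-2 + (⅐)*146)) = -677018*(-191/2 + (-2 + 146/7)) = -677018*(-191/2 + 132/7) = -677018*(-1073/14) = 363220157/7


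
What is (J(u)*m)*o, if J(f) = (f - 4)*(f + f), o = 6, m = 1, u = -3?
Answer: 252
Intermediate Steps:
J(f) = 2*f*(-4 + f) (J(f) = (-4 + f)*(2*f) = 2*f*(-4 + f))
(J(u)*m)*o = ((2*(-3)*(-4 - 3))*1)*6 = ((2*(-3)*(-7))*1)*6 = (42*1)*6 = 42*6 = 252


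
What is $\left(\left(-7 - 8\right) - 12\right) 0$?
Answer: $0$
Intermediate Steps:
$\left(\left(-7 - 8\right) - 12\right) 0 = \left(-15 - 12\right) 0 = \left(-27\right) 0 = 0$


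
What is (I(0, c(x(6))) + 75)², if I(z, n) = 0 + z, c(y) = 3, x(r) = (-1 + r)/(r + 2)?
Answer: 5625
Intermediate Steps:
x(r) = (-1 + r)/(2 + r)
I(z, n) = z
(I(0, c(x(6))) + 75)² = (0 + 75)² = 75² = 5625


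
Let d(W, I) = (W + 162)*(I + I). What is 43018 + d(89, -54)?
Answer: 15910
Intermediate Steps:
d(W, I) = 2*I*(162 + W) (d(W, I) = (162 + W)*(2*I) = 2*I*(162 + W))
43018 + d(89, -54) = 43018 + 2*(-54)*(162 + 89) = 43018 + 2*(-54)*251 = 43018 - 27108 = 15910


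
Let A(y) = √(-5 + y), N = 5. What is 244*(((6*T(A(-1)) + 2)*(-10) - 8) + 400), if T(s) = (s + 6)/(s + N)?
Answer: 2286768/31 + 14640*I*√6/31 ≈ 73767.0 + 1156.8*I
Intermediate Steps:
T(s) = (6 + s)/(5 + s) (T(s) = (s + 6)/(s + 5) = (6 + s)/(5 + s))
244*(((6*T(A(-1)) + 2)*(-10) - 8) + 400) = 244*(((6*((6 + √(-5 - 1))/(5 + √(-5 - 1))) + 2)*(-10) - 8) + 400) = 244*(((6*((6 + √(-6))/(5 + √(-6))) + 2)*(-10) - 8) + 400) = 244*(((6*((6 + I*√6)/(5 + I*√6)) + 2)*(-10) - 8) + 400) = 244*(((6*(6 + I*√6)/(5 + I*√6) + 2)*(-10) - 8) + 400) = 244*(((2 + 6*(6 + I*√6)/(5 + I*√6))*(-10) - 8) + 400) = 244*(((-20 - 60*(6 + I*√6)/(5 + I*√6)) - 8) + 400) = 244*((-28 - 60*(6 + I*√6)/(5 + I*√6)) + 400) = 244*(372 - 60*(6 + I*√6)/(5 + I*√6)) = 90768 - 14640*(6 + I*√6)/(5 + I*√6)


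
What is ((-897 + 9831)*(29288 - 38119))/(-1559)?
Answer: 78896154/1559 ≈ 50607.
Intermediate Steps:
((-897 + 9831)*(29288 - 38119))/(-1559) = (8934*(-8831))*(-1/1559) = -78896154*(-1/1559) = 78896154/1559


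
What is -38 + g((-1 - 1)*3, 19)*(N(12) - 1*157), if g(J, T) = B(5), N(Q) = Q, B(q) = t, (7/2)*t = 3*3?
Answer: -2876/7 ≈ -410.86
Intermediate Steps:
t = 18/7 (t = 2*(3*3)/7 = (2/7)*9 = 18/7 ≈ 2.5714)
B(q) = 18/7
g(J, T) = 18/7
-38 + g((-1 - 1)*3, 19)*(N(12) - 1*157) = -38 + 18*(12 - 1*157)/7 = -38 + 18*(12 - 157)/7 = -38 + (18/7)*(-145) = -38 - 2610/7 = -2876/7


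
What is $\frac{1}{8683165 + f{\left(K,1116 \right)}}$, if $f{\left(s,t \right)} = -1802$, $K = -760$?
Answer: $\frac{1}{8681363} \approx 1.1519 \cdot 10^{-7}$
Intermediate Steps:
$\frac{1}{8683165 + f{\left(K,1116 \right)}} = \frac{1}{8683165 - 1802} = \frac{1}{8681363}$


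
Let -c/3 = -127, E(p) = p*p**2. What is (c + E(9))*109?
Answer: 120990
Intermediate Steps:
E(p) = p**3
c = 381 (c = -3*(-127) = 381)
(c + E(9))*109 = (381 + 9**3)*109 = (381 + 729)*109 = 1110*109 = 120990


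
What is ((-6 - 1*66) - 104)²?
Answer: 30976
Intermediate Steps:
((-6 - 1*66) - 104)² = ((-6 - 66) - 104)² = (-72 - 104)² = (-176)² = 30976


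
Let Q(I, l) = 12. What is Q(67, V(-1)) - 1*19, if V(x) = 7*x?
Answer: -7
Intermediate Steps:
Q(67, V(-1)) - 1*19 = 12 - 1*19 = 12 - 19 = -7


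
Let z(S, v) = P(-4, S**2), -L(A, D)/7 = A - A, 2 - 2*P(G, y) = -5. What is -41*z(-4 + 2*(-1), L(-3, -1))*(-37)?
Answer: 10619/2 ≈ 5309.5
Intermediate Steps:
P(G, y) = 7/2 (P(G, y) = 1 - 1/2*(-5) = 1 + 5/2 = 7/2)
L(A, D) = 0 (L(A, D) = -7*(A - A) = -7*0 = 0)
z(S, v) = 7/2
-41*z(-4 + 2*(-1), L(-3, -1))*(-37) = -41*7/2*(-37) = -287/2*(-37) = 10619/2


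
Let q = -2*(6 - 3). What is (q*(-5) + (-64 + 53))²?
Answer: 361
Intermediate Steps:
q = -6 (q = -2*3 = -6)
(q*(-5) + (-64 + 53))² = (-6*(-5) + (-64 + 53))² = (30 - 11)² = 19² = 361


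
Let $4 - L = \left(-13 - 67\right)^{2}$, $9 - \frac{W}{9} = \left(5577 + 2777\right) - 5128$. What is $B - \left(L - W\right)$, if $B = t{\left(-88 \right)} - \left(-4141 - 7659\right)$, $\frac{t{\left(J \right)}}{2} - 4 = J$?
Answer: $-10925$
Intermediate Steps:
$t{\left(J \right)} = 8 + 2 J$
$W = -28953$ ($W = 81 - 9 \left(\left(5577 + 2777\right) - 5128\right) = 81 - 9 \left(8354 - 5128\right) = 81 - 29034 = -28953$)
$L = -6396$ ($L = 4 - \left(-13 - 67\right)^{2} = 4 - \left(-80\right)^{2} = 4 - 6400 = -6396$)
$B = 11632$ ($B = \left(8 + 2 \left(-88\right)\right) - \left(-4141 - 7659\right) = \left(8 - 176\right) - -11800 = -168 + 11800 = 11632$)
$B - \left(L - W\right) = 11632 - 22557 = -10925$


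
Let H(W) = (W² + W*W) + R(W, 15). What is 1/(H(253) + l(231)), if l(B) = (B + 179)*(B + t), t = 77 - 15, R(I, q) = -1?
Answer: 1/248147 ≈ 4.0299e-6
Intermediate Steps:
t = 62
H(W) = -1 + 2*W² (H(W) = (W² + W*W) - 1 = (W² + W²) - 1 = 2*W² - 1 = -1 + 2*W²)
l(B) = (62 + B)*(179 + B) (l(B) = (B + 179)*(B + 62) = (179 + B)*(62 + B) = (62 + B)*(179 + B))
1/(H(253) + l(231)) = 1/((-1 + 2*253²) + (11098 + 231² + 241*231)) = 1/((-1 + 2*64009) + (11098 + 53361 + 55671)) = 1/((-1 + 128018) + 120130) = 1/(128017 + 120130) = 1/248147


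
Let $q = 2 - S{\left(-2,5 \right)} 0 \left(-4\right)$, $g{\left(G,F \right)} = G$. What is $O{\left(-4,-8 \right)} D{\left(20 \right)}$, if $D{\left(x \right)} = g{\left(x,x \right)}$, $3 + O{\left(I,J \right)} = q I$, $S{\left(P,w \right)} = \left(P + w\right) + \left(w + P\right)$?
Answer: $-220$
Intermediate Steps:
$S{\left(P,w \right)} = 2 P + 2 w$ ($S{\left(P,w \right)} = \left(P + w\right) + \left(P + w\right) = 2 P + 2 w$)
$q = 2$ ($q = 2 - \left(2 \left(-2\right) + 2 \cdot 5\right) 0 \left(-4\right) = 2 - \left(-4 + 10\right) 0 \left(-4\right) = 2 - 6 \cdot 0 \left(-4\right) = 2 - 0 \left(-4\right) = 2 - 0 = 2 + 0 = 2$)
$O{\left(I,J \right)} = -3 + 2 I$
$D{\left(x \right)} = x$
$O{\left(-4,-8 \right)} D{\left(20 \right)} = \left(-3 + 2 \left(-4\right)\right) 20 = \left(-3 - 8\right) 20 = \left(-11\right) 20 = -220$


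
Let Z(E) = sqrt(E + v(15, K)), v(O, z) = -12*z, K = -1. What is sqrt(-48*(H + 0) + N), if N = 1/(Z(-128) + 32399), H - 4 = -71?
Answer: sqrt((104195185 + 6432*I*sqrt(29))/(32399 + 2*I*sqrt(29))) ≈ 56.71 - 0.e-10*I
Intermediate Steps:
H = -67 (H = 4 - 71 = -67)
Z(E) = sqrt(12 + E) (Z(E) = sqrt(E - 12*(-1)) = sqrt(E + 12) = sqrt(12 + E))
N = 1/(32399 + 2*I*sqrt(29)) (N = 1/(sqrt(12 - 128) + 32399) = 1/(sqrt(-116) + 32399) = 1/(2*I*sqrt(29) + 32399) = 1/(32399 + 2*I*sqrt(29)) ≈ 3.0865e-5 - 1.03e-8*I)
sqrt(-48*(H + 0) + N) = sqrt(-48*(-67 + 0) + (32399/1049695317 - 2*I*sqrt(29)/1049695317)) = sqrt(-48*(-67) + (32399/1049695317 - 2*I*sqrt(29)/1049695317)) = sqrt(3216 + (32399/1049695317 - 2*I*sqrt(29)/1049695317)) = sqrt(3375820171871/1049695317 - 2*I*sqrt(29)/1049695317)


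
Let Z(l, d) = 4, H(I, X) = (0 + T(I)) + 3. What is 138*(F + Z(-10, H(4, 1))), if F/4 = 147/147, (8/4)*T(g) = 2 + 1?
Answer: 1104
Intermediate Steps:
T(g) = 3/2 (T(g) = (2 + 1)/2 = (½)*3 = 3/2)
H(I, X) = 9/2 (H(I, X) = (0 + 3/2) + 3 = 3/2 + 3 = 9/2)
F = 4 (F = 4*(147/147) = 4*(147*(1/147)) = 4*1 = 4)
138*(F + Z(-10, H(4, 1))) = 138*(4 + 4) = 138*8 = 1104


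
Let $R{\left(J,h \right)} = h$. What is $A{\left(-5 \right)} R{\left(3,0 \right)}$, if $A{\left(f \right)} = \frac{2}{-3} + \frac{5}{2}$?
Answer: $0$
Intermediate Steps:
$A{\left(f \right)} = \frac{11}{6}$ ($A{\left(f \right)} = 2 \left(- \frac{1}{3}\right) + 5 \cdot \frac{1}{2} = - \frac{2}{3} + \frac{5}{2} = \frac{11}{6}$)
$A{\left(-5 \right)} R{\left(3,0 \right)} = \frac{11}{6} \cdot 0 = 0$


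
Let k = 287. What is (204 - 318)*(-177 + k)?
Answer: -12540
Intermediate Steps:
(204 - 318)*(-177 + k) = (204 - 318)*(-177 + 287) = -114*110 = -12540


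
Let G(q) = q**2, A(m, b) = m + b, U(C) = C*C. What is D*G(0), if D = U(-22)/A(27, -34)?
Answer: 0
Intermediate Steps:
U(C) = C**2
A(m, b) = b + m
D = -484/7 (D = (-22)**2/(-34 + 27) = 484/(-7) = 484*(-1/7) = -484/7 ≈ -69.143)
D*G(0) = -484/7*0**2 = -484/7*0 = 0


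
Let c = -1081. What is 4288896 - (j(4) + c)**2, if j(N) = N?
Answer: 3128967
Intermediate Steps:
4288896 - (j(4) + c)**2 = 4288896 - (4 - 1081)**2 = 4288896 - 1*(-1077)**2 = 4288896 - 1*1159929 = 4288896 - 1159929 = 3128967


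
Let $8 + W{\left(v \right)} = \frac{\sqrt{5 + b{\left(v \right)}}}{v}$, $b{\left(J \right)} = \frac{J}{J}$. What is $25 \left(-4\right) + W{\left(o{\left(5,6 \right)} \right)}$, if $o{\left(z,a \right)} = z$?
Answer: $-108 + \frac{\sqrt{6}}{5} \approx -107.51$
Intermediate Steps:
$b{\left(J \right)} = 1$
$W{\left(v \right)} = -8 + \frac{\sqrt{6}}{v}$ ($W{\left(v \right)} = -8 + \frac{\sqrt{5 + 1}}{v} = -8 + \frac{\sqrt{6}}{v}$)
$25 \left(-4\right) + W{\left(o{\left(5,6 \right)} \right)} = 25 \left(-4\right) - \left(8 - \frac{\sqrt{6}}{5}\right) = -100 - \left(8 - \sqrt{6} \cdot \frac{1}{5}\right) = -100 - \left(8 - \frac{\sqrt{6}}{5}\right) = -108 + \frac{\sqrt{6}}{5}$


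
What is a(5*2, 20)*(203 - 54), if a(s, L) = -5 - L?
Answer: -3725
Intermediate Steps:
a(5*2, 20)*(203 - 54) = (-5 - 1*20)*(203 - 54) = (-5 - 20)*149 = -25*149 = -3725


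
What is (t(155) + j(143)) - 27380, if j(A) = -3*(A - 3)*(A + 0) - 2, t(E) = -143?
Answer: -87585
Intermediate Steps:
j(A) = -2 - 3*A*(-3 + A) (j(A) = -3*(-3 + A)*A - 2 = -3*A*(-3 + A) - 2 = -2 - 3*A*(-3 + A))
(t(155) + j(143)) - 27380 = (-143 + (-2 - 3*143² + 9*143)) - 27380 = (-143 + (-2 - 3*20449 + 1287)) - 27380 = (-143 + (-2 - 61347 + 1287)) - 27380 = (-143 - 60062) - 27380 = -60205 - 27380 = -87585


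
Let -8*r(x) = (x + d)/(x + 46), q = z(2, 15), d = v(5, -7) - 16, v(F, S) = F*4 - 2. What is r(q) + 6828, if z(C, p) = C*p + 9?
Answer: 4642999/680 ≈ 6827.9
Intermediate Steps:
v(F, S) = -2 + 4*F (v(F, S) = 4*F - 2 = -2 + 4*F)
d = 2 (d = (-2 + 4*5) - 16 = (-2 + 20) - 16 = 18 - 16 = 2)
z(C, p) = 9 + C*p
q = 39 (q = 9 + 2*15 = 9 + 30 = 39)
r(x) = -(2 + x)/(8*(46 + x)) (r(x) = -(x + 2)/(8*(x + 46)) = -(2 + x)/(8*(46 + x)))
r(q) + 6828 = (-2 - 1*39)/(8*(46 + 39)) + 6828 = (⅛)*(-2 - 39)/85 + 6828 = (⅛)*(1/85)*(-41) + 6828 = -41/680 + 6828 = 4642999/680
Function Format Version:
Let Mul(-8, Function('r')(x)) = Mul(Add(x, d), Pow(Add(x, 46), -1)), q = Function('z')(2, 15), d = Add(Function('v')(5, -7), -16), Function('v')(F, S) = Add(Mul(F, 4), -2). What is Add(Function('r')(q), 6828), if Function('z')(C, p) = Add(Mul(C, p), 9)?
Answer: Rational(4642999, 680) ≈ 6827.9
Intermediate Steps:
Function('v')(F, S) = Add(-2, Mul(4, F)) (Function('v')(F, S) = Add(Mul(4, F), -2) = Add(-2, Mul(4, F)))
d = 2 (d = Add(Add(-2, Mul(4, 5)), -16) = Add(Add(-2, 20), -16) = Add(18, -16) = 2)
Function('z')(C, p) = Add(9, Mul(C, p))
q = 39 (q = Add(9, Mul(2, 15)) = Add(9, 30) = 39)
Function('r')(x) = Mul(Rational(-1, 8), Pow(Add(46, x), -1), Add(2, x)) (Function('r')(x) = Mul(Rational(-1, 8), Mul(Add(x, 2), Pow(Add(x, 46), -1))) = Mul(Rational(-1, 8), Mul(Add(2, x), Pow(Add(46, x), -1))) = Mul(Rational(-1, 8), Mul(Pow(Add(46, x), -1), Add(2, x))) = Mul(Rational(-1, 8), Pow(Add(46, x), -1), Add(2, x)))
Add(Function('r')(q), 6828) = Add(Mul(Rational(1, 8), Pow(Add(46, 39), -1), Add(-2, Mul(-1, 39))), 6828) = Add(Mul(Rational(1, 8), Pow(85, -1), Add(-2, -39)), 6828) = Add(Mul(Rational(1, 8), Rational(1, 85), -41), 6828) = Add(Rational(-41, 680), 6828) = Rational(4642999, 680)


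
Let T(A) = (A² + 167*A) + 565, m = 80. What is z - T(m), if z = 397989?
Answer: 377664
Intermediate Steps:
T(A) = 565 + A² + 167*A
z - T(m) = 397989 - (565 + 80² + 167*80) = 397989 - (565 + 6400 + 13360) = 397989 - 1*20325 = 397989 - 20325 = 377664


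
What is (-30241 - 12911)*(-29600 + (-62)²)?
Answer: 1111422912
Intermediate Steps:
(-30241 - 12911)*(-29600 + (-62)²) = -43152*(-29600 + 3844) = -43152*(-25756) = 1111422912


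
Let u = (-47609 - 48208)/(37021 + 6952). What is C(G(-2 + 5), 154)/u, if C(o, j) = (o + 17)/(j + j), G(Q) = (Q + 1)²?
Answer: -43973/894292 ≈ -0.049171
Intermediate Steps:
G(Q) = (1 + Q)²
C(o, j) = (17 + o)/(2*j) (C(o, j) = (17 + o)/((2*j)) = (17 + o)*(1/(2*j)) = (17 + o)/(2*j))
u = -95817/43973 ≈ -2.1790
C(G(-2 + 5), 154)/u = ((½)*(17 + (1 + (-2 + 5))²)/154)/(-95817/43973) = ((½)*(1/154)*(17 + (1 + 3)²))*(-43973/95817) = ((½)*(1/154)*(17 + 4²))*(-43973/95817) = ((½)*(1/154)*(17 + 16))*(-43973/95817) = ((½)*(1/154)*33)*(-43973/95817) = (3/28)*(-43973/95817) = -43973/894292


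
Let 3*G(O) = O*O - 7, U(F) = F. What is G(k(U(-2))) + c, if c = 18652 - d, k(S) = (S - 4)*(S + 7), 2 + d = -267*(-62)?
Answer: 7193/3 ≈ 2397.7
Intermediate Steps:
d = 16552 (d = -2 - 267*(-62) = -2 + 16554 = 16552)
k(S) = (-4 + S)*(7 + S)
G(O) = -7/3 + O**2/3 (G(O) = (O*O - 7)/3 = (O**2 - 7)/3 = (-7 + O**2)/3 = -7/3 + O**2/3)
c = 2100 (c = 18652 - 1*16552 = 18652 - 16552 = 2100)
G(k(U(-2))) + c = (-7/3 + (-28 + (-2)**2 + 3*(-2))**2/3) + 2100 = (-7/3 + (-28 + 4 - 6)**2/3) + 2100 = (-7/3 + (1/3)*(-30)**2) + 2100 = (-7/3 + (1/3)*900) + 2100 = (-7/3 + 300) + 2100 = 893/3 + 2100 = 7193/3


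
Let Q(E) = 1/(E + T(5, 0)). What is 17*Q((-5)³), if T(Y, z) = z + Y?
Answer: -17/120 ≈ -0.14167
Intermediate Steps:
T(Y, z) = Y + z
Q(E) = 1/(5 + E) (Q(E) = 1/(E + (5 + 0)) = 1/(E + 5) = 1/(5 + E))
17*Q((-5)³) = 17/(5 + (-5)³) = 17/(5 - 125) = 17/(-120) = 17*(-1/120) = -17/120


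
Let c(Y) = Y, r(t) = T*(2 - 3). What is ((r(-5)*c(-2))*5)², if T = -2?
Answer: 400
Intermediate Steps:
r(t) = 2 (r(t) = -2*(2 - 3) = -2*(-1) = 2)
((r(-5)*c(-2))*5)² = ((2*(-2))*5)² = (-4*5)² = (-20)² = 400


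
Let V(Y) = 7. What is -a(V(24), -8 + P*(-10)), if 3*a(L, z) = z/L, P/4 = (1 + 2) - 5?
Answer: -24/7 ≈ -3.4286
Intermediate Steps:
P = -8 (P = 4*((1 + 2) - 5) = 4*(3 - 5) = 4*(-2) = -8)
a(L, z) = z/(3*L) (a(L, z) = (z/L)/3 = z/(3*L))
-a(V(24), -8 + P*(-10)) = -(-8 - 8*(-10))/(3*7) = -(-8 + 80)/(3*7) = -72/(3*7) = -1*24/7 = -24/7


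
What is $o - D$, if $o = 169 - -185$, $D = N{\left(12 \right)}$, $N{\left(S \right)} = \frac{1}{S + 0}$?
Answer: $\frac{4247}{12} \approx 353.92$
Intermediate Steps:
$N{\left(S \right)} = \frac{1}{S}$
$D = \frac{1}{12} \approx 0.083333$
$o = 354$ ($o = 169 + 185 = 354$)
$o - D = 354 - \frac{1}{12} = \frac{4247}{12}$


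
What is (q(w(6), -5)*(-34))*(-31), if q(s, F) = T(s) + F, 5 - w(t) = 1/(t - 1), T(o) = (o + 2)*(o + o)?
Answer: 1588378/25 ≈ 63535.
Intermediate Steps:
T(o) = 2*o*(2 + o) (T(o) = (2 + o)*(2*o) = 2*o*(2 + o))
w(t) = 5 - 1/(-1 + t) (w(t) = 5 - 1/(t - 1) = 5 - 1/(-1 + t))
q(s, F) = F + 2*s*(2 + s) (q(s, F) = 2*s*(2 + s) + F = F + 2*s*(2 + s))
(q(w(6), -5)*(-34))*(-31) = ((-5 + 2*((-6 + 5*6)/(-1 + 6))*(2 + (-6 + 5*6)/(-1 + 6)))*(-34))*(-31) = ((-5 + 2*((-6 + 30)/5)*(2 + (-6 + 30)/5))*(-34))*(-31) = ((-5 + 2*((1/5)*24)*(2 + (1/5)*24))*(-34))*(-31) = ((-5 + 2*(24/5)*(2 + 24/5))*(-34))*(-31) = ((-5 + 2*(24/5)*(34/5))*(-34))*(-31) = ((-5 + 1632/25)*(-34))*(-31) = ((1507/25)*(-34))*(-31) = -51238/25*(-31) = 1588378/25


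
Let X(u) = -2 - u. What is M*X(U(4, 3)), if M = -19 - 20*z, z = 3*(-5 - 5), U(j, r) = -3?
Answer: 581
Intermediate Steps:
z = -30 (z = 3*(-10) = -30)
M = 581 (M = -19 - 20*(-30) = -19 + 600 = 581)
M*X(U(4, 3)) = 581*(-2 - 1*(-3)) = 581*(-2 + 3) = 581*1 = 581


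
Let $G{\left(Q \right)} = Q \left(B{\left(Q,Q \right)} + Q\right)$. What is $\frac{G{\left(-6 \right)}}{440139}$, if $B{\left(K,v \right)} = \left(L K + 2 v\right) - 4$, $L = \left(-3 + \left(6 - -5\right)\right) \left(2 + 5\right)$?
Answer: $\frac{716}{146713} \approx 0.0048803$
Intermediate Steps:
$L = 56$ ($L = \left(-3 + \left(6 + 5\right)\right) 7 = \left(-3 + 11\right) 7 = 8 \cdot 7 = 56$)
$B{\left(K,v \right)} = -4 + 2 v + 56 K$ ($B{\left(K,v \right)} = \left(56 K + 2 v\right) - 4 = \left(2 v + 56 K\right) - 4 = -4 + 2 v + 56 K$)
$G{\left(Q \right)} = Q \left(-4 + 59 Q\right)$ ($G{\left(Q \right)} = Q \left(\left(-4 + 2 Q + 56 Q\right) + Q\right) = Q \left(\left(-4 + 58 Q\right) + Q\right) = Q \left(-4 + 59 Q\right)$)
$\frac{G{\left(-6 \right)}}{440139} = \frac{\left(-6\right) \left(-4 + 59 \left(-6\right)\right)}{440139} = - 6 \left(-4 - 354\right) \frac{1}{440139} = \left(-6\right) \left(-358\right) \frac{1}{440139} = 2148 \cdot \frac{1}{440139} = \frac{716}{146713}$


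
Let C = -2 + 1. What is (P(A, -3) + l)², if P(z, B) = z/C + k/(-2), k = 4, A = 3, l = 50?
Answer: 2025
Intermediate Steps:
C = -1
P(z, B) = -2 - z (P(z, B) = z/(-1) + 4/(-2) = z*(-1) + 4*(-½) = -z - 2 = -2 - z)
(P(A, -3) + l)² = ((-2 - 1*3) + 50)² = ((-2 - 3) + 50)² = (-5 + 50)² = 45² = 2025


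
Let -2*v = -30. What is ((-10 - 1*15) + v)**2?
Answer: 100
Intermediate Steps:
v = 15 (v = -1/2*(-30) = 15)
((-10 - 1*15) + v)**2 = ((-10 - 1*15) + 15)**2 = ((-10 - 15) + 15)**2 = (-25 + 15)**2 = (-10)**2 = 100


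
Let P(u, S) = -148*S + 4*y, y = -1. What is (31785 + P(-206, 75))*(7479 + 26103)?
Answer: 694509342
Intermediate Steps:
P(u, S) = -4 - 148*S (P(u, S) = -148*S + 4*(-1) = -148*S - 4 = -4 - 148*S)
(31785 + P(-206, 75))*(7479 + 26103) = (31785 + (-4 - 148*75))*(7479 + 26103) = (31785 + (-4 - 11100))*33582 = (31785 - 11104)*33582 = 20681*33582 = 694509342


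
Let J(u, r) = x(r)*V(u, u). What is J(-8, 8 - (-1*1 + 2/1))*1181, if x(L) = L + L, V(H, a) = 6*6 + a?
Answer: 462952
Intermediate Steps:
V(H, a) = 36 + a
x(L) = 2*L
J(u, r) = 2*r*(36 + u) (J(u, r) = (2*r)*(36 + u) = 2*r*(36 + u))
J(-8, 8 - (-1*1 + 2/1))*1181 = (2*(8 - (-1*1 + 2/1))*(36 - 8))*1181 = (2*(8 - (-1 + 2*1))*28)*1181 = (2*(8 - (-1 + 2))*28)*1181 = (2*(8 - 1*1)*28)*1181 = (2*(8 - 1)*28)*1181 = (2*7*28)*1181 = 392*1181 = 462952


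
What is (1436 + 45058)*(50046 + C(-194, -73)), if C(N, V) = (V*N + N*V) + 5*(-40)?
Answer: 3634435980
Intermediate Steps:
C(N, V) = -200 + 2*N*V (C(N, V) = (N*V + N*V) - 200 = 2*N*V - 200 = -200 + 2*N*V)
(1436 + 45058)*(50046 + C(-194, -73)) = (1436 + 45058)*(50046 + (-200 + 2*(-194)*(-73))) = 46494*(50046 + (-200 + 28324)) = 46494*(50046 + 28124) = 46494*78170 = 3634435980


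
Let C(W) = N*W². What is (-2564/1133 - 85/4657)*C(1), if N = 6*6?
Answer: -433326708/5276381 ≈ -82.126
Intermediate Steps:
N = 36
C(W) = 36*W²
(-2564/1133 - 85/4657)*C(1) = (-2564/1133 - 85/4657)*(36*1²) = (-2564*1/1133 - 85*1/4657)*(36*1) = (-2564/1133 - 85/4657)*36 = -12036853/5276381*36 = -433326708/5276381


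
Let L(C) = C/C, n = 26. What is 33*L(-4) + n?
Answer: 59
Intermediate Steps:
L(C) = 1
33*L(-4) + n = 33*1 + 26 = 33 + 26 = 59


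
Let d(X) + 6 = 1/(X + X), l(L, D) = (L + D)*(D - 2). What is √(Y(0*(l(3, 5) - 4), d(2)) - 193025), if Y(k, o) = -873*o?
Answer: I*√752021/2 ≈ 433.6*I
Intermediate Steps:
l(L, D) = (-2 + D)*(D + L) (l(L, D) = (D + L)*(-2 + D) = (-2 + D)*(D + L))
d(X) = -6 + 1/(2*X) (d(X) = -6 + 1/(X + X) = -6 + 1/(2*X))
√(Y(0*(l(3, 5) - 4), d(2)) - 193025) = √(-873*(-6 + (½)/2) - 193025) = √(-873*(-6 + (½)*(½)) - 193025) = √(-873*(-6 + ¼) - 193025) = √(-873*(-23/4) - 193025) = √(20079/4 - 193025) = √(-752021/4) = I*√752021/2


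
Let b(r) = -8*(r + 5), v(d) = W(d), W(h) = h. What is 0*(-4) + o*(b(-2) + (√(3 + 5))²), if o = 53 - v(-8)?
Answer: -976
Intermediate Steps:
v(d) = d
b(r) = -40 - 8*r (b(r) = -8*(5 + r) = -40 - 8*r)
o = 61 (o = 53 - 1*(-8) = 53 + 8 = 61)
0*(-4) + o*(b(-2) + (√(3 + 5))²) = 0*(-4) + 61*((-40 - 8*(-2)) + (√(3 + 5))²) = 0 + 61*((-40 + 16) + (√8)²) = 0 + 61*(-24 + (2*√2)²) = 0 + 61*(-24 + 8) = 0 + 61*(-16) = 0 - 976 = -976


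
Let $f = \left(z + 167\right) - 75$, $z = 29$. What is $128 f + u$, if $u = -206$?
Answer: $15282$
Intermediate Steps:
$f = 121$ ($f = \left(29 + 167\right) - 75 = 196 - 75 = 121$)
$128 f + u = 128 \cdot 121 - 206 = 15488 - 206 = 15282$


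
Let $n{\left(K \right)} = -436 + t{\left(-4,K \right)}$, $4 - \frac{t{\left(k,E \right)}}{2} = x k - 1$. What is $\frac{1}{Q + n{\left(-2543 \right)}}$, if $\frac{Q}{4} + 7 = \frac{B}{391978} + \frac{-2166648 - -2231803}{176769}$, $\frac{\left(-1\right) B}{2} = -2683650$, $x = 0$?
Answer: $- \frac{34644779541}{13780106751034} \approx -0.0025141$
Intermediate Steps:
$t{\left(k,E \right)} = 10$ ($t{\left(k,E \right)} = 8 - 2 \left(0 k - 1\right) = 8 - 2 \left(0 - 1\right) = 8 - -2 = 8 + 2 = 10$)
$n{\left(K \right)} = -426$ ($n{\left(K \right)} = -436 + 10 = -426$)
$B = 5367300$ ($B = \left(-2\right) \left(-2683650\right) = 5367300$)
$Q = \frac{978569333432}{34644779541}$ ($Q = -28 + 4 \left(\frac{5367300}{391978} + \frac{-2166648 - -2231803}{176769}\right) = -28 + 4 \left(5367300 \cdot \frac{1}{391978} + \left(-2166648 + 2231803\right) \frac{1}{176769}\right) = -28 + 4 \left(\frac{2683650}{195989} + 65155 \cdot \frac{1}{176769}\right) = -28 + 4 \left(\frac{2683650}{195989} + \frac{65155}{176769}\right) = -28 + 4 \cdot \frac{487155790145}{34644779541} = -28 + \frac{1948623160580}{34644779541} = \frac{978569333432}{34644779541} \approx 28.246$)
$\frac{1}{Q + n{\left(-2543 \right)}} = \frac{1}{\frac{978569333432}{34644779541} - 426} = \frac{1}{- \frac{13780106751034}{34644779541}} = - \frac{34644779541}{13780106751034}$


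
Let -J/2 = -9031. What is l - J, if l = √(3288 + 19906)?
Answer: -18062 + √23194 ≈ -17910.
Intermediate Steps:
J = 18062 (J = -2*(-9031) = 18062)
l = √23194 ≈ 152.30
l - J = √23194 - 1*18062 = √23194 - 18062 = -18062 + √23194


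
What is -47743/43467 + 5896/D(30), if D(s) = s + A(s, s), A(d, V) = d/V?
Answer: 254801399/1347477 ≈ 189.10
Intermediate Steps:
D(s) = 1 + s (D(s) = s + s/s = s + 1 = 1 + s)
-47743/43467 + 5896/D(30) = -47743/43467 + 5896/(1 + 30) = -47743*1/43467 + 5896/31 = -47743/43467 + 5896*(1/31) = -47743/43467 + 5896/31 = 254801399/1347477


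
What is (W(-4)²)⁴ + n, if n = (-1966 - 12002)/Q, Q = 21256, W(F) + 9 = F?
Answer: 2167396523951/2657 ≈ 8.1573e+8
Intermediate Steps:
W(F) = -9 + F
n = -1746/2657 (n = (-1966 - 12002)/21256 = -13968*1/21256 = -1746/2657 ≈ -0.65713)
(W(-4)²)⁴ + n = ((-9 - 4)²)⁴ - 1746/2657 = ((-13)²)⁴ - 1746/2657 = 169⁴ - 1746/2657 = 815730721 - 1746/2657 = 2167396523951/2657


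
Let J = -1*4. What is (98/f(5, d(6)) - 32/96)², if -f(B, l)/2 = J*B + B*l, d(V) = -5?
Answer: 1156/2025 ≈ 0.57086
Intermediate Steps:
J = -4
f(B, l) = 8*B - 2*B*l (f(B, l) = -2*(-4*B + B*l) = 8*B - 2*B*l)
(98/f(5, d(6)) - 32/96)² = (98/((2*5*(4 - 1*(-5)))) - 32/96)² = (98/((2*5*(4 + 5))) - 32*1/96)² = (98/((2*5*9)) - ⅓)² = (98/90 - ⅓)² = (98*(1/90) - ⅓)² = (49/45 - ⅓)² = (34/45)² = 1156/2025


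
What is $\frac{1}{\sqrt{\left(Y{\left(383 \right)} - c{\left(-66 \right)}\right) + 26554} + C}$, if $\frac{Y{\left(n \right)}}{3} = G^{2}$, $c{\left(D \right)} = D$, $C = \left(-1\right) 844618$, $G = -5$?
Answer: $- \frac{844618}{713379539229} - \frac{\sqrt{26695}}{713379539229} \approx -1.1842 \cdot 10^{-6}$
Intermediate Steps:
$C = -844618$
$Y{\left(n \right)} = 75$ ($Y{\left(n \right)} = 3 \left(-5\right)^{2} = 3 \cdot 25 = 75$)
$\frac{1}{\sqrt{\left(Y{\left(383 \right)} - c{\left(-66 \right)}\right) + 26554} + C} = \frac{1}{\sqrt{\left(75 - -66\right) + 26554} - 844618} = \frac{1}{\sqrt{\left(75 + 66\right) + 26554} - 844618} = \frac{1}{\sqrt{141 + 26554} - 844618} = \frac{1}{\sqrt{26695} - 844618} = \frac{1}{-844618 + \sqrt{26695}}$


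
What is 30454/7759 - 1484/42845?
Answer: 1293287274/332434355 ≈ 3.8904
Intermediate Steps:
30454/7759 - 1484/42845 = 1293287274/332434355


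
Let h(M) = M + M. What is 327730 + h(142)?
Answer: 328014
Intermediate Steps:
h(M) = 2*M
327730 + h(142) = 327730 + 2*142 = 327730 + 284 = 328014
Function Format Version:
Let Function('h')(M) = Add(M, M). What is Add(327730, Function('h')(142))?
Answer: 328014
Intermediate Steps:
Function('h')(M) = Mul(2, M)
Add(327730, Function('h')(142)) = Add(327730, Mul(2, 142)) = Add(327730, 284) = 328014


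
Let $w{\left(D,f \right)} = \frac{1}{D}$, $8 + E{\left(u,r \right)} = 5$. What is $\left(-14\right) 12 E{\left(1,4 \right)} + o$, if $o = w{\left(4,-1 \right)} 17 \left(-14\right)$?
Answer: $\frac{889}{2} \approx 444.5$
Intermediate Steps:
$E{\left(u,r \right)} = -3$ ($E{\left(u,r \right)} = -8 + 5 = -3$)
$o = - \frac{119}{2}$ ($o = \frac{1}{4} \cdot 17 \left(-14\right) = \frac{17}{4} \left(-14\right) = - \frac{119}{2} \approx -59.5$)
$\left(-14\right) 12 E{\left(1,4 \right)} + o = \left(-14\right) 12 \left(-3\right) - \frac{119}{2} = \left(-168\right) \left(-3\right) - \frac{119}{2} = 504 - \frac{119}{2} = \frac{889}{2}$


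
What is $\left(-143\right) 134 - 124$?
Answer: $-19286$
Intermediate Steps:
$\left(-143\right) 134 - 124 = -19162 - 124 = -19286$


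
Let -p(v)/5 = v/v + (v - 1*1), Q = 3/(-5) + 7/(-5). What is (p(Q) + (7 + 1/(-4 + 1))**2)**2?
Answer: 240100/81 ≈ 2964.2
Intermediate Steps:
Q = -2 (Q = 3*(-1/5) + 7*(-1/5) = -3/5 - 7/5 = -2)
p(v) = -5*v (p(v) = -5*(v/v + (v - 1*1)) = -5*(1 + (v - 1)) = -5*(1 + (-1 + v)) = -5*v)
(p(Q) + (7 + 1/(-4 + 1))**2)**2 = (-5*(-2) + (7 + 1/(-4 + 1))**2)**2 = (10 + (7 + 1/(-3))**2)**2 = (10 + (7 - 1/3)**2)**2 = (10 + (20/3)**2)**2 = (10 + 400/9)**2 = (490/9)**2 = 240100/81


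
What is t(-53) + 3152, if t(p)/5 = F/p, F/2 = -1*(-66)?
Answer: 166396/53 ≈ 3139.5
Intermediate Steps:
F = 132 (F = 2*(-1*(-66)) = 2*66 = 132)
t(p) = 660/p (t(p) = 5*(132/p) = 660/p)
t(-53) + 3152 = 660/(-53) + 3152 = 660*(-1/53) + 3152 = -660/53 + 3152 = 166396/53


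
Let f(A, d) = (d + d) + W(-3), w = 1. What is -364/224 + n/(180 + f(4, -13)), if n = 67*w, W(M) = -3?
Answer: -1427/1208 ≈ -1.1813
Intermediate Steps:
n = 67 (n = 67*1 = 67)
f(A, d) = -3 + 2*d (f(A, d) = (d + d) - 3 = 2*d - 3 = -3 + 2*d)
-364/224 + n/(180 + f(4, -13)) = -364/224 + 67/(180 + (-3 + 2*(-13))) = -364*1/224 + 67/(180 + (-3 - 26)) = -13/8 + 67/(180 - 29) = -13/8 + 67/151 = -1427/1208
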